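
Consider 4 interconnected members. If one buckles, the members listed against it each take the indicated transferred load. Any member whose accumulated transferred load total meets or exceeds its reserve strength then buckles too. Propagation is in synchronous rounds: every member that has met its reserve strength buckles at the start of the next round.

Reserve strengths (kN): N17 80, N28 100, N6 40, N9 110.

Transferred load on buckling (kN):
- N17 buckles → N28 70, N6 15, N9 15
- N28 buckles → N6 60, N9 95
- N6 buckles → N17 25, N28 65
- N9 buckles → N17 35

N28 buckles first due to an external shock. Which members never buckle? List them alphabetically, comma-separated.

N17, N9

Round 1 — N28 buckles (initial).
  N6: +60 → 60 ≥ 40
  N9: +95 → 95 < 110
Round 2 — N6 buckles.
  N17: +25 → 25 < 80
No further bucklings.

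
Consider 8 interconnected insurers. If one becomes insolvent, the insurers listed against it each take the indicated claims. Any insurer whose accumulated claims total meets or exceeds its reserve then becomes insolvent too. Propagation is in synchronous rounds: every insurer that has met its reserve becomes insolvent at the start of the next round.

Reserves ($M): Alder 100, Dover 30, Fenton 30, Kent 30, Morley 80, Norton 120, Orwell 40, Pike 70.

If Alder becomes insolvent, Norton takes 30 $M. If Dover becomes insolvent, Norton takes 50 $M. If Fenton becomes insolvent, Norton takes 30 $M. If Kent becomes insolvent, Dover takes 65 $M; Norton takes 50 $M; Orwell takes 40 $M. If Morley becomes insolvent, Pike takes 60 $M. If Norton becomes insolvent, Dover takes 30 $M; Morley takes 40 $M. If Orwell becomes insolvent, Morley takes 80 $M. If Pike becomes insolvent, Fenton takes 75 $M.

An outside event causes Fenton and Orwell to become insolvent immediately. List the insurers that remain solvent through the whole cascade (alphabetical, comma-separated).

Alder, Dover, Kent, Norton, Pike

Round 1 — Fenton, Orwell become insolvent (initial).
  Morley: +80 → 80 ≥ 80
  Norton: +30 → 30 < 120
Round 2 — Morley becomes insolvent.
  Pike: +60 → 60 < 70
No further insolvencies.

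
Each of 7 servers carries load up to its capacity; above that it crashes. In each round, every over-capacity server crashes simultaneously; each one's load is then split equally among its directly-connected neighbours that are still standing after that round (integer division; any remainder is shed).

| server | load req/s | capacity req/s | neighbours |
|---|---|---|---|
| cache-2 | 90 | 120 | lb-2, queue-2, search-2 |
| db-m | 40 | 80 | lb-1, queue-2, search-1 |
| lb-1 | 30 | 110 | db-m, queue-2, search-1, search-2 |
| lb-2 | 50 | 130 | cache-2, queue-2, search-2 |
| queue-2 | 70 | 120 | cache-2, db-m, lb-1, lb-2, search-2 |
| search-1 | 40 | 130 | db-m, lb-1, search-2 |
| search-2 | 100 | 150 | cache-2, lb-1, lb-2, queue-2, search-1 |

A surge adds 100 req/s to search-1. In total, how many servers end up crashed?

7

Round 1 — search-1 at 140 > 130. search-1 crashes.
  search-1 sheds 140 req/s to db-m, lb-1, search-2: 46 each (2 lost).
    db-m: 40+46 = 86 > 80
    lb-1: 30+46 = 76 ≤ 110
    search-2: 100+46 = 146 ≤ 150
Round 2 — db-m crashes.
  db-m sheds 86 req/s to lb-1, queue-2: 43 each.
    lb-1: 76+43 = 119 > 110
    queue-2: 70+43 = 113 ≤ 120
Round 3 — lb-1 crashes.
  lb-1 sheds 119 req/s to queue-2, search-2: 59 each (1 lost).
    queue-2: 113+59 = 172 > 120
    search-2: 146+59 = 205 > 150
Round 4 — queue-2, search-2 crash.
  queue-2 sheds 172 req/s to cache-2, lb-2: 86 each.
    cache-2: 90+86 = 176 > 120
    lb-2: 50+86 = 136 > 130
  search-2 sheds 205 req/s to cache-2, lb-2: 102 each (1 lost).
    cache-2: 176+102 = 278 > 120
    lb-2: 136+102 = 238 > 130
Round 5 — cache-2, lb-2 crash.
  cache-2 sheds 278 req/s: no online neighbours, lost.
  lb-2 sheds 238 req/s: no online neighbours, lost.
No further crashes.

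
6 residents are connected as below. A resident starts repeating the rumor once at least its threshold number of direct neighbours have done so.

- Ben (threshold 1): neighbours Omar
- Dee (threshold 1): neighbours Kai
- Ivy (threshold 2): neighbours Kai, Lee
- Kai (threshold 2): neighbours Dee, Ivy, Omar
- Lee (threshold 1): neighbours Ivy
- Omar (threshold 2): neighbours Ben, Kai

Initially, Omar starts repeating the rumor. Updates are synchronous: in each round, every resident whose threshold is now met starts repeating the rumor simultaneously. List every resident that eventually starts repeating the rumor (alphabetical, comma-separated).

Round 1 — Omar starts repeating the rumor (initial).
Round 2 — checking thresholds:
  Ben: 1 of 1 neighbours ≥ 1, starts repeating the rumor.
  Kai: 1 of 3 neighbours < 2, below threshold.
Round 3 — no new spreads; cascade stops.

Ben, Omar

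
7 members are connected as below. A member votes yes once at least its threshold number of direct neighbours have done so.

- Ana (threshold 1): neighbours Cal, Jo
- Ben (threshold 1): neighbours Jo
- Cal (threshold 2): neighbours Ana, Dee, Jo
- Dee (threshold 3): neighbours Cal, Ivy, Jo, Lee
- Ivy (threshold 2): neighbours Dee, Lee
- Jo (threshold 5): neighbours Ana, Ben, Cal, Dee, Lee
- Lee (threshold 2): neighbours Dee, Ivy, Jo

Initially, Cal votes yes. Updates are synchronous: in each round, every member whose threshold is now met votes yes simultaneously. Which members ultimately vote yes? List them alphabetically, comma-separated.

Round 1 — Cal votes yes (initial).
Round 2 — checking thresholds:
  Ana: 1 of 2 neighbours ≥ 1, votes yes.
  Dee: 1 of 4 neighbours < 3, below threshold.
  Jo: 1 of 5 neighbours < 5, below threshold.
Round 3 — no new yes votes; cascade stops.

Ana, Cal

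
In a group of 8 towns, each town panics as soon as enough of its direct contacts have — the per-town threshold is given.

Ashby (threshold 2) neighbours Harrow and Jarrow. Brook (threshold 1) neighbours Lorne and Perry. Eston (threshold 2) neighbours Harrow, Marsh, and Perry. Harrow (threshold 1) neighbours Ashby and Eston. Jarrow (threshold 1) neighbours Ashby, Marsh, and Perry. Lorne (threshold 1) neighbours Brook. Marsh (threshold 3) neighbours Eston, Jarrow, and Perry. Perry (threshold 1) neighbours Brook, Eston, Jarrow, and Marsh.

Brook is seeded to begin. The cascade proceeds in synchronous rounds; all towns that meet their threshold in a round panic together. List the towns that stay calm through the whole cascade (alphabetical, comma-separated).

Ashby, Eston, Harrow, Marsh

Round 1 — Brook panics (initial).
Round 2 — checking thresholds:
  Lorne: 1 of 1 neighbours ≥ 1, panics.
  Perry: 1 of 4 neighbours ≥ 1, panics.
Round 3 — checking thresholds:
  Eston: 1 of 3 neighbours < 2, holds.
  Jarrow: 1 of 3 neighbours ≥ 1, panics.
  Marsh: 1 of 3 neighbours < 3, holds.
Round 4 — no new panics; cascade stops.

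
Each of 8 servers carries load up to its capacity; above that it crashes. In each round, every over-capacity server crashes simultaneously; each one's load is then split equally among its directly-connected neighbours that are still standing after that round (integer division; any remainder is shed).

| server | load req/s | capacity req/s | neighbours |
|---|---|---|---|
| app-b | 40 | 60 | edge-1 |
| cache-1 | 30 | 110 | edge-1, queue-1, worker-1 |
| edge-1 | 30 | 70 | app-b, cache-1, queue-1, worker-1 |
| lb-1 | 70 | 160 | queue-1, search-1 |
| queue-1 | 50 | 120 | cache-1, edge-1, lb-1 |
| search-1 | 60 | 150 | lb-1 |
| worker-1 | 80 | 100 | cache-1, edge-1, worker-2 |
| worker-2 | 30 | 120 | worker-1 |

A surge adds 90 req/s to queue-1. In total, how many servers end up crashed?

5

Round 1 — queue-1 at 140 > 120. queue-1 crashes.
  queue-1 sheds 140 req/s to cache-1, edge-1, lb-1: 46 each (2 lost).
    cache-1: 30+46 = 76 ≤ 110
    edge-1: 30+46 = 76 > 70
    lb-1: 70+46 = 116 ≤ 160
Round 2 — edge-1 crashes.
  edge-1 sheds 76 req/s to app-b, cache-1, worker-1: 25 each (1 lost).
    app-b: 40+25 = 65 > 60
    cache-1: 76+25 = 101 ≤ 110
    worker-1: 80+25 = 105 > 100
Round 3 — app-b, worker-1 crash.
  app-b sheds 65 req/s: no online neighbours, lost.
  worker-1 sheds 105 req/s to cache-1, worker-2: 52 each (1 lost).
    cache-1: 101+52 = 153 > 110
    worker-2: 30+52 = 82 ≤ 120
Round 4 — cache-1 crashes.
  cache-1 sheds 153 req/s: no online neighbours, lost.
No further crashes.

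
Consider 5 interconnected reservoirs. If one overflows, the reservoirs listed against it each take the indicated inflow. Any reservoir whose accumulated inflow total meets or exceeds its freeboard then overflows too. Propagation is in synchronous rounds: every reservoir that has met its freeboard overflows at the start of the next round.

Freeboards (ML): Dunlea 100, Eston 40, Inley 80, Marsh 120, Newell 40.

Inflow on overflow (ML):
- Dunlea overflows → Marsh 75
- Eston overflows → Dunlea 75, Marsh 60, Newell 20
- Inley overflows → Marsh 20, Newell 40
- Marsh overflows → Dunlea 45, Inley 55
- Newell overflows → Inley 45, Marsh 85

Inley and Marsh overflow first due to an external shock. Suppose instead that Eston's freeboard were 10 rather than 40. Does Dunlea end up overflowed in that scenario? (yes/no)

no

With Eston's freeboard at 10:
Round 1 — Inley, Marsh overflow (initial).
  Dunlea: +45 → 45 < 100
  Newell: +40 → 40 ≥ 40
Round 2 — Newell overflows.
No further overflows.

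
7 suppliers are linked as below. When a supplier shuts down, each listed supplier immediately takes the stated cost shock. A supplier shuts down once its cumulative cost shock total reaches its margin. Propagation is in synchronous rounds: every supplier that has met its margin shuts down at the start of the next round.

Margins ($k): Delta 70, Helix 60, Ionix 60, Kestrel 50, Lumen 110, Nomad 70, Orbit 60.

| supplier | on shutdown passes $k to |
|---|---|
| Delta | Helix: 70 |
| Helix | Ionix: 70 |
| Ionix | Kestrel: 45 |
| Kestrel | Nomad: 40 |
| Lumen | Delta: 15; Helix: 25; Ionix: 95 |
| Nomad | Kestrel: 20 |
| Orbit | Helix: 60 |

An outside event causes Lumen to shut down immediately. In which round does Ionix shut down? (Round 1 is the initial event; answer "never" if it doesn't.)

Round 1 — Lumen shuts down (initial).
  Delta: +15 → 15 < 70
  Helix: +25 → 25 < 60
  Ionix: +95 → 95 ≥ 60
Round 2 — Ionix shuts down.
  Kestrel: +45 → 45 < 50
No further shutdowns.

2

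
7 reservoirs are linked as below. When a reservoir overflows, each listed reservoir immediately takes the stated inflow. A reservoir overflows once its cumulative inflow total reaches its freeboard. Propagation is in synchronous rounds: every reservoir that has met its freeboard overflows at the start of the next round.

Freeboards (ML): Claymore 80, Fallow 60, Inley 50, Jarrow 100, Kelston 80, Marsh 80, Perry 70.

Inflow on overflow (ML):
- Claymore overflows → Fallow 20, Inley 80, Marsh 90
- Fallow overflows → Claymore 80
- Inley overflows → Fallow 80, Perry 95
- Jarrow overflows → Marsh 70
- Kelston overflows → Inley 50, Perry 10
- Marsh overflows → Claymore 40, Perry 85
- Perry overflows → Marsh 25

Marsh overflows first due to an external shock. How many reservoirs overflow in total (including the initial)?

Round 1 — Marsh overflows (initial).
  Claymore: +40 → 40 < 80
  Perry: +85 → 85 ≥ 70
Round 2 — Perry overflows.
No further overflows.

2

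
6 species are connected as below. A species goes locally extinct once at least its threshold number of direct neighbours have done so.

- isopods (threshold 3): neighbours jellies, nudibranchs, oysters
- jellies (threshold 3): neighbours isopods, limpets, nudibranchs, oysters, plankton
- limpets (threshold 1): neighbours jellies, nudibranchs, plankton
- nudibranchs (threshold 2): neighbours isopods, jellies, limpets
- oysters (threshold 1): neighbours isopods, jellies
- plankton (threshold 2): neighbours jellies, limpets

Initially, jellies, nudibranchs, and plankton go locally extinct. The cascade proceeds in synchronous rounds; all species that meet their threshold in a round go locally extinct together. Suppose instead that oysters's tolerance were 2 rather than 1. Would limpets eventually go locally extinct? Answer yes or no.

yes

With oysters's tolerance at 2:
Round 1 — jellies, nudibranchs, plankton go locally extinct (initial).
Round 2 — checking thresholds:
  isopods: 2 of 3 neighbours < 3, holds.
  limpets: 3 of 3 neighbours ≥ 1, goes locally extinct.
  oysters: 1 of 2 neighbours < 2, holds.
Round 3 — no new extinctions; cascade stops.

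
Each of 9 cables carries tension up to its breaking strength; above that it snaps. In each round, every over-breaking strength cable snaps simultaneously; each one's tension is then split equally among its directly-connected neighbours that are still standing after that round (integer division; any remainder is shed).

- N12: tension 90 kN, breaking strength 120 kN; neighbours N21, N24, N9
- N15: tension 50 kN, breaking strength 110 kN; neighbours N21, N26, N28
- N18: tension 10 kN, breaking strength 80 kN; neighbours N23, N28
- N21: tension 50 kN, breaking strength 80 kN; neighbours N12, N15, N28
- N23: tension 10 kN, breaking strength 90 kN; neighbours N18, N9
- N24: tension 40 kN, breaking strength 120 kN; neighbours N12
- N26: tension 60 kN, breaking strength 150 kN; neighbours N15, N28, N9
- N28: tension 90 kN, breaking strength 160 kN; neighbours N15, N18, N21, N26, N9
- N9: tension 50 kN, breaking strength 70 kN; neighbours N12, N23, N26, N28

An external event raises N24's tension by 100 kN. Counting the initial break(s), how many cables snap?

Round 1 — N24 at 140 > 120. N24 snaps.
  N24 sheds 140 kN to N12: 140 each.
    N12: 90+140 = 230 > 120
Round 2 — N12 snaps.
  N12 sheds 230 kN to N21, N9: 115 each.
    N21: 50+115 = 165 > 80
    N9: 50+115 = 165 > 70
Round 3 — N21, N9 snap.
  N21 sheds 165 kN to N15, N28: 82 each (1 lost).
    N15: 50+82 = 132 > 110
    N28: 90+82 = 172 > 160
  N9 sheds 165 kN to N23, N26, N28: 55 each.
    N23: 10+55 = 65 ≤ 90
    N26: 60+55 = 115 ≤ 150
    N28: 172+55 = 227 > 160
Round 4 — N15, N28 snap.
  N15 sheds 132 kN to N26: 132 each.
    N26: 115+132 = 247 > 150
  N28 sheds 227 kN to N18, N26: 113 each (1 lost).
    N18: 10+113 = 123 > 80
    N26: 247+113 = 360 > 150
Round 5 — N18, N26 snap.
  N18 sheds 123 kN to N23: 123 each.
    N23: 65+123 = 188 > 90
  N26 sheds 360 kN: no online neighbours, lost.
Round 6 — N23 snaps.
  N23 sheds 188 kN: no online neighbours, lost.
No further breaks.

9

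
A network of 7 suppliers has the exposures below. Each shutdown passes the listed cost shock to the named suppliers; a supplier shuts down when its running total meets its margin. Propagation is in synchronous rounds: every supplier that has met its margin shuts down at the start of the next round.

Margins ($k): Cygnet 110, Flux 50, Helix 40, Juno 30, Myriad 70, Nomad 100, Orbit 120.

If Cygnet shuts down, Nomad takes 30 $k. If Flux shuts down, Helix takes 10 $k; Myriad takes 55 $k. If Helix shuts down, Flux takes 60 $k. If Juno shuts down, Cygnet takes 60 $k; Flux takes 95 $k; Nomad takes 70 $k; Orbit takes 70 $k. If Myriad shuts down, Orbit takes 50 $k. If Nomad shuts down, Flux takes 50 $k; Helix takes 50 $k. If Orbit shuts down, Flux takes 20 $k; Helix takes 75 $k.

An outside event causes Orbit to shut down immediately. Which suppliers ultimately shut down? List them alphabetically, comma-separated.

Flux, Helix, Orbit

Round 1 — Orbit shuts down (initial).
  Flux: +20 → 20 < 50
  Helix: +75 → 75 ≥ 40
Round 2 — Helix shuts down.
  Flux: +60 → 80 ≥ 50
Round 3 — Flux shuts down.
  Myriad: +55 → 55 < 70
No further shutdowns.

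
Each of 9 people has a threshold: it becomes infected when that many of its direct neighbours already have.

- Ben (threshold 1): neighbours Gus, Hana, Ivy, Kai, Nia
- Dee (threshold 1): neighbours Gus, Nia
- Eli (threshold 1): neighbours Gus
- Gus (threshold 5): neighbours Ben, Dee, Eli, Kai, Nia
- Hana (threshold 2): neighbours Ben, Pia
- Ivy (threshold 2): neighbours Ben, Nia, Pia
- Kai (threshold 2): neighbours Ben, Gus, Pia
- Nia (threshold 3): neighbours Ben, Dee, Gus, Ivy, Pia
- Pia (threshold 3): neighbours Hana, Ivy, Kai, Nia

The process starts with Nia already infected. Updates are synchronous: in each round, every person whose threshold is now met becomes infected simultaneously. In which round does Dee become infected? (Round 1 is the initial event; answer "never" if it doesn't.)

2

Round 1 — Nia becomes infected (initial).
Round 2 — checking thresholds:
  Ben: 1 of 5 neighbours ≥ 1, becomes infected.
  Dee: 1 of 2 neighbours ≥ 1, becomes infected.
  Gus: 1 of 5 neighbours < 5, below threshold.
  Ivy: 1 of 3 neighbours < 2, below threshold.
  Pia: 1 of 4 neighbours < 3, below threshold.
Round 3 — checking thresholds:
  Gus: 3 of 5 neighbours < 5, below threshold.
  Hana: 1 of 2 neighbours < 2, below threshold.
  Ivy: 2 of 3 neighbours ≥ 2, becomes infected.
  Kai: 1 of 3 neighbours < 2, below threshold.
  Pia: 1 of 4 neighbours < 3, below threshold.
Round 4 — no new infections; cascade stops.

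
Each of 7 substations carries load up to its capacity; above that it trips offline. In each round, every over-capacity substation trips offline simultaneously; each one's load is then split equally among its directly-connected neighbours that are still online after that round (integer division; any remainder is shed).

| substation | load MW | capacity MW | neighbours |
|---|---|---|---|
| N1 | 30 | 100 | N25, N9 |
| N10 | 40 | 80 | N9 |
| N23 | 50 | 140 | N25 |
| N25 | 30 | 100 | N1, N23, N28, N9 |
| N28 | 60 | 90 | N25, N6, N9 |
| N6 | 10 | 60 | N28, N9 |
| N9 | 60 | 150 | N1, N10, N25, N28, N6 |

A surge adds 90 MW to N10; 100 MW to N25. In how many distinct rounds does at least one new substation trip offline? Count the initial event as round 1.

3

Round 1 — N10 at 130 > 80; N25 at 130 > 100. N10, N25 trip offline.
  N10 sheds 130 MW to N9: 130 each.
    N9: 60+130 = 190 > 150
  N25 sheds 130 MW to N1, N23, N28, N9: 32 each (2 lost).
    N1: 30+32 = 62 ≤ 100
    N23: 50+32 = 82 ≤ 140
    N28: 60+32 = 92 > 90
    N9: 190+32 = 222 > 150
Round 2 — N28, N9 trip offline.
  N28 sheds 92 MW to N6: 92 each.
    N6: 10+92 = 102 > 60
  N9 sheds 222 MW to N1, N6: 111 each.
    N1: 62+111 = 173 > 100
    N6: 102+111 = 213 > 60
Round 3 — N1, N6 trip offline.
  N1 sheds 173 MW: no online neighbours, lost.
  N6 sheds 213 MW: no online neighbours, lost.
No further trips.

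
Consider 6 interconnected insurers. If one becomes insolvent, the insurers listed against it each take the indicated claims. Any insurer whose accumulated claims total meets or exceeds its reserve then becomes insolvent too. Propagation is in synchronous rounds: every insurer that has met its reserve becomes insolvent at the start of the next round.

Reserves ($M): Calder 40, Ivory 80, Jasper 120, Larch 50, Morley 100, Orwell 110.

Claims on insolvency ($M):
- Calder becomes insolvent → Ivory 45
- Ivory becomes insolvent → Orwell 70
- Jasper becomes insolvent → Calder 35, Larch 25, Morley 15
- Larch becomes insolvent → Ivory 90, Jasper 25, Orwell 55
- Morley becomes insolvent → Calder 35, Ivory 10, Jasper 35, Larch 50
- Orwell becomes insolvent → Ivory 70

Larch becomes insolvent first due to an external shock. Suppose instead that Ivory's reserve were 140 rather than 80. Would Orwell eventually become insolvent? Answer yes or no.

no

With Ivory's reserve at 140:
Round 1 — Larch becomes insolvent (initial).
  Ivory: +90 → 90 < 140
  Jasper: +25 → 25 < 120
  Orwell: +55 → 55 < 110
No further insolvencies.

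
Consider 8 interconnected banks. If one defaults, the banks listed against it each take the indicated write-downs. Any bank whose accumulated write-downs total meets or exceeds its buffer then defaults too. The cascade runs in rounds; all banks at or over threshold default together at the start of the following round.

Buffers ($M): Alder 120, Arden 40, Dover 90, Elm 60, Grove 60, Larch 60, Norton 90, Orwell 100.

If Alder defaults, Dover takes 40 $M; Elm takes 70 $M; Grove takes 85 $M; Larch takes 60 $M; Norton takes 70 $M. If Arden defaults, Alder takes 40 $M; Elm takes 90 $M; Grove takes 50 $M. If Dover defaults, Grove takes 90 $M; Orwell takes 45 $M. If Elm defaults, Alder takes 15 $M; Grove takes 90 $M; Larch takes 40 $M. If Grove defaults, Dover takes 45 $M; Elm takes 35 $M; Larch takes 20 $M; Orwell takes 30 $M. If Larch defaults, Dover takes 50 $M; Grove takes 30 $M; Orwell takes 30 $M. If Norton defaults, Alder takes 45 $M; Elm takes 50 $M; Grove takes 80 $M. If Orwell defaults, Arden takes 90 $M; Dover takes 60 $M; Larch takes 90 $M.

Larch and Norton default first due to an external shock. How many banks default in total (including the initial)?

7

Round 1 — Larch, Norton default (initial).
  Alder: +45 → 45 < 120
  Dover: +50 → 50 < 90
  Elm: +50 → 50 < 60
  Grove: +30+80 → 110 ≥ 60
  Orwell: +30 → 30 < 100
Round 2 — Grove defaults.
  Dover: +45 → 95 ≥ 90
  Elm: +35 → 85 ≥ 60
  Orwell: +30 → 60 < 100
Round 3 — Dover, Elm default.
  Alder: +15 → 60 < 120
  Orwell: +45 → 105 ≥ 100
Round 4 — Orwell defaults.
  Arden: +90 → 90 ≥ 40
Round 5 — Arden defaults.
  Alder: +40 → 100 < 120
No further defaults.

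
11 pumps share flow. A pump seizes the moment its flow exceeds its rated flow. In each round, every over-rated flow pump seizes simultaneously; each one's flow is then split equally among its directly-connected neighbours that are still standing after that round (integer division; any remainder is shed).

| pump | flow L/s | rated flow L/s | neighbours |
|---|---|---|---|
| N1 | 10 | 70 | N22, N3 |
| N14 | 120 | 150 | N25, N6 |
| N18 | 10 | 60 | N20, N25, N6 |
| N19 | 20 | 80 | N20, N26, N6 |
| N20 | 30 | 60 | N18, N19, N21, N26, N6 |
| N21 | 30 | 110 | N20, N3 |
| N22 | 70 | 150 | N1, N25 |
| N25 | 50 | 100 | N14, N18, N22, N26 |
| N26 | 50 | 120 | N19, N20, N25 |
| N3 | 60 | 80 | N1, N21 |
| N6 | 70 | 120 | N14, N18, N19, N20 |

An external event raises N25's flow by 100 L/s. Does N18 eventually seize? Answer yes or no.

yes

Round 1 — N25 at 150 > 100. N25 seizes.
  N25 sheds 150 L/s to N14, N18, N22, N26: 37 each (2 lost).
    N14: 120+37 = 157 > 150
    N18: 10+37 = 47 ≤ 60
    N22: 70+37 = 107 ≤ 150
    N26: 50+37 = 87 ≤ 120
Round 2 — N14 seizes.
  N14 sheds 157 L/s to N6: 157 each.
    N6: 70+157 = 227 > 120
Round 3 — N6 seizes.
  N6 sheds 227 L/s to N18, N19, N20: 75 each (2 lost).
    N18: 47+75 = 122 > 60
    N19: 20+75 = 95 > 80
    N20: 30+75 = 105 > 60
Round 4 — N18, N19, N20 seize.
  N18 sheds 122 L/s: no online neighbours, lost.
  N19 sheds 95 L/s to N26: 95 each.
    N26: 87+95 = 182 > 120
  N20 sheds 105 L/s to N21, N26: 52 each (1 lost).
    N21: 30+52 = 82 ≤ 110
    N26: 182+52 = 234 > 120
Round 5 — N26 seizes.
  N26 sheds 234 L/s: no online neighbours, lost.
No further seizures.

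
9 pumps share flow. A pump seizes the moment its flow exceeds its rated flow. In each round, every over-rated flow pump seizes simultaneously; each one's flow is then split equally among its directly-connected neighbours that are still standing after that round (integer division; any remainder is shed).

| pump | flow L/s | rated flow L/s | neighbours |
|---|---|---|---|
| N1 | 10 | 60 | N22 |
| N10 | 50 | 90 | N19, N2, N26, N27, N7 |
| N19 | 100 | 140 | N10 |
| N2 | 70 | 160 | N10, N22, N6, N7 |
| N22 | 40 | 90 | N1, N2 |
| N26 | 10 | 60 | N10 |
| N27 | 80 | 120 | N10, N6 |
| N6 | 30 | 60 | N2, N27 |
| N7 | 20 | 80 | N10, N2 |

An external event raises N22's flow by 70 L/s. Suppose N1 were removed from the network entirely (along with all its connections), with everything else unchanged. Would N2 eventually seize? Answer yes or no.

With N1 removed:
Round 1 — N22 at 110 > 90. N22 seizes.
  N22 sheds 110 L/s to N2: 110 each.
    N2: 70+110 = 180 > 160
Round 2 — N2 seizes.
  N2 sheds 180 L/s to N10, N6, N7: 60 each.
    N10: 50+60 = 110 > 90
    N6: 30+60 = 90 > 60
    N7: 20+60 = 80 ≤ 80
Round 3 — N10, N6 seize.
  N10 sheds 110 L/s to N19, N26, N27, N7: 27 each (2 lost).
    N19: 100+27 = 127 ≤ 140
    N26: 10+27 = 37 ≤ 60
    N27: 80+27 = 107 ≤ 120
    N7: 80+27 = 107 > 80
  N6 sheds 90 L/s to N27: 90 each.
    N27: 107+90 = 197 > 120
Round 4 — N27, N7 seize.
  N27 sheds 197 L/s: no online neighbours, lost.
  N7 sheds 107 L/s: no online neighbours, lost.
No further seizures.

yes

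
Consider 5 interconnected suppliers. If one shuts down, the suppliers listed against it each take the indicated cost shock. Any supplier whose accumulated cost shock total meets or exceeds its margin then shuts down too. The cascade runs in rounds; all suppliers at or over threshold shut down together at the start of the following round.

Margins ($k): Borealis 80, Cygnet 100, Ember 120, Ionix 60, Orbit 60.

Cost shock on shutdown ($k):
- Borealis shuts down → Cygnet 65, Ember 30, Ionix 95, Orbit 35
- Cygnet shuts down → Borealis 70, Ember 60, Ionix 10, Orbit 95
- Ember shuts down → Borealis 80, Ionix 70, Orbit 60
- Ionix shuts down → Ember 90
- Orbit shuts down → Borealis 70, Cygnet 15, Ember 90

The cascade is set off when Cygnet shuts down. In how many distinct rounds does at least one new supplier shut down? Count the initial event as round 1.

4

Round 1 — Cygnet shuts down (initial).
  Borealis: +70 → 70 < 80
  Ember: +60 → 60 < 120
  Ionix: +10 → 10 < 60
  Orbit: +95 → 95 ≥ 60
Round 2 — Orbit shuts down.
  Borealis: +70 → 140 ≥ 80
  Ember: +90 → 150 ≥ 120
Round 3 — Borealis, Ember shut down.
  Ionix: +95+70 → 175 ≥ 60
Round 4 — Ionix shuts down.
No further shutdowns.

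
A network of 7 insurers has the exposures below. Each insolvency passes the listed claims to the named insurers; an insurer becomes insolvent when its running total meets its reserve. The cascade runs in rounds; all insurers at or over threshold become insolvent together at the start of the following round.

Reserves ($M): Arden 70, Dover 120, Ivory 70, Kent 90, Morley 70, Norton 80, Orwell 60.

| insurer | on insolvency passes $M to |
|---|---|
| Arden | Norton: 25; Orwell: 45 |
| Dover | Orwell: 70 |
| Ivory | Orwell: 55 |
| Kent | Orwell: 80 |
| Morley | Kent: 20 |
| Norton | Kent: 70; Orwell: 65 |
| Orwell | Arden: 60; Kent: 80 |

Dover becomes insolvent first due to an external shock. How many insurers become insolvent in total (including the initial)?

2

Round 1 — Dover becomes insolvent (initial).
  Orwell: +70 → 70 ≥ 60
Round 2 — Orwell becomes insolvent.
  Arden: +60 → 60 < 70
  Kent: +80 → 80 < 90
No further insolvencies.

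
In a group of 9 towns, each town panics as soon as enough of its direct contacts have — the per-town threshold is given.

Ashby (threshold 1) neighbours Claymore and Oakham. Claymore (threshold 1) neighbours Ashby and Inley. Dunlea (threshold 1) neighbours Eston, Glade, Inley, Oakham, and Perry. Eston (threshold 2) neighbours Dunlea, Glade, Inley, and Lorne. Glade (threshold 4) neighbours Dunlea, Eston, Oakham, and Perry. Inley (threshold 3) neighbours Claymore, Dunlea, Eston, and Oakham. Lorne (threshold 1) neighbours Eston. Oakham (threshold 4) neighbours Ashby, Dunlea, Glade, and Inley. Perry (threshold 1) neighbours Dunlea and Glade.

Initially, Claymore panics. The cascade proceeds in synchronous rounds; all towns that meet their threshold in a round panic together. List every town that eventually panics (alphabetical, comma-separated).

Round 1 — Claymore panics (initial).
Round 2 — checking thresholds:
  Ashby: 1 of 2 neighbours ≥ 1, panics.
  Inley: 1 of 4 neighbours < 3, not yet.
Round 3 — no new panics; cascade stops.

Ashby, Claymore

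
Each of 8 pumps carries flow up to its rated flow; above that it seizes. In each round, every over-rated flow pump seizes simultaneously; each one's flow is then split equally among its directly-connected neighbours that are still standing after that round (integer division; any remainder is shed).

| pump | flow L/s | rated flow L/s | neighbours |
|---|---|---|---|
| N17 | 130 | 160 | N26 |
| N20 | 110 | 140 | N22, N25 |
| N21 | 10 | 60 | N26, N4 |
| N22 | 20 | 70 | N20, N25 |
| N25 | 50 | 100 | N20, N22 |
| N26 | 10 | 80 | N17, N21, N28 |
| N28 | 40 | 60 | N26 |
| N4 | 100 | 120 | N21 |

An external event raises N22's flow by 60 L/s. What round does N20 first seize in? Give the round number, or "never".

Round 1 — N22 at 80 > 70. N22 seizes.
  N22 sheds 80 L/s to N20, N25: 40 each.
    N20: 110+40 = 150 > 140
    N25: 50+40 = 90 ≤ 100
Round 2 — N20 seizes.
  N20 sheds 150 L/s to N25: 150 each.
    N25: 90+150 = 240 > 100
Round 3 — N25 seizes.
  N25 sheds 240 L/s: no online neighbours, lost.
No further seizures.

2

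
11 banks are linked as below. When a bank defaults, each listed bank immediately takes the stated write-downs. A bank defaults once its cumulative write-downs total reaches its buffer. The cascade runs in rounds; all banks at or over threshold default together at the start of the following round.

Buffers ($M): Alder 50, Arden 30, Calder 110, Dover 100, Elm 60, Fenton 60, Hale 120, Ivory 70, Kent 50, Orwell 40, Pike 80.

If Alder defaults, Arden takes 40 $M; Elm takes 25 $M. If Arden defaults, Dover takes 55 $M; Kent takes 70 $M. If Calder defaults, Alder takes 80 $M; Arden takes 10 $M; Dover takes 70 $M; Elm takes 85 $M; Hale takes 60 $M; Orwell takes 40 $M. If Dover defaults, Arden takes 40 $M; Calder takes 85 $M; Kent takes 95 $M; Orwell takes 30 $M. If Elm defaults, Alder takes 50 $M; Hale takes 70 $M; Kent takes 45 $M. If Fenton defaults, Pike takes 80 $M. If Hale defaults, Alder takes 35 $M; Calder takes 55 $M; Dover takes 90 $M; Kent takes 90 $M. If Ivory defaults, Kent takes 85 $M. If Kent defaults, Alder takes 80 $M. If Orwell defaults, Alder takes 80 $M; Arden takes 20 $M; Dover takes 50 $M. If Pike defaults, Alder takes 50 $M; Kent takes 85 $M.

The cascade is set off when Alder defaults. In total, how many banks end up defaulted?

3

Round 1 — Alder defaults (initial).
  Arden: +40 → 40 ≥ 30
  Elm: +25 → 25 < 60
Round 2 — Arden defaults.
  Dover: +55 → 55 < 100
  Kent: +70 → 70 ≥ 50
Round 3 — Kent defaults.
No further defaults.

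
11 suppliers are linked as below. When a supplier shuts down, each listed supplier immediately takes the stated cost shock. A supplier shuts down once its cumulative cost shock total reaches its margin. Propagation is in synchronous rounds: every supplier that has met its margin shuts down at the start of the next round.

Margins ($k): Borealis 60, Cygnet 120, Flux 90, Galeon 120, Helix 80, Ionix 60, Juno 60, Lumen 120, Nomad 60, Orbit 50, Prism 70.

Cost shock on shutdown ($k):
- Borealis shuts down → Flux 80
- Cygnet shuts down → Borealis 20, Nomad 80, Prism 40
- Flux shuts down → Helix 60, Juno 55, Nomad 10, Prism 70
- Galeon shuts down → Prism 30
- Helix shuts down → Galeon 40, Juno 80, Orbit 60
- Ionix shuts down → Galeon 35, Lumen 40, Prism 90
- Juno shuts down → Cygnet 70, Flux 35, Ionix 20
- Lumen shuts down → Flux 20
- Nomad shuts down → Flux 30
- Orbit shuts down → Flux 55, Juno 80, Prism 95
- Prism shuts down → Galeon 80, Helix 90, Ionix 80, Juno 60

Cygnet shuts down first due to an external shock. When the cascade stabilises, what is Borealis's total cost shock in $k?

20

Round 1 — Cygnet shuts down (initial).
  Borealis: +20 → 20 < 60
  Nomad: +80 → 80 ≥ 60
  Prism: +40 → 40 < 70
Round 2 — Nomad shuts down.
  Flux: +30 → 30 < 90
No further shutdowns.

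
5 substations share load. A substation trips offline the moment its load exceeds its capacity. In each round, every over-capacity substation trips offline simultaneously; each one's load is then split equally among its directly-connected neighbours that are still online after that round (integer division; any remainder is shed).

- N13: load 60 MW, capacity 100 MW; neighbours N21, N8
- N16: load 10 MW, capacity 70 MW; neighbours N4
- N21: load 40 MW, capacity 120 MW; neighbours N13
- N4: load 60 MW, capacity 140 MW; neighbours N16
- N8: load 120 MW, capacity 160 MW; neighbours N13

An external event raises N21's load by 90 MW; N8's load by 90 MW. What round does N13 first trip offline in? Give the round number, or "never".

2

Round 1 — N21 at 130 > 120; N8 at 210 > 160. N21, N8 trip offline.
  N21 sheds 130 MW to N13: 130 each.
    N13: 60+130 = 190 > 100
  N8 sheds 210 MW to N13: 210 each.
    N13: 190+210 = 400 > 100
Round 2 — N13 trips offline.
  N13 sheds 400 MW: no online neighbours, lost.
No further trips.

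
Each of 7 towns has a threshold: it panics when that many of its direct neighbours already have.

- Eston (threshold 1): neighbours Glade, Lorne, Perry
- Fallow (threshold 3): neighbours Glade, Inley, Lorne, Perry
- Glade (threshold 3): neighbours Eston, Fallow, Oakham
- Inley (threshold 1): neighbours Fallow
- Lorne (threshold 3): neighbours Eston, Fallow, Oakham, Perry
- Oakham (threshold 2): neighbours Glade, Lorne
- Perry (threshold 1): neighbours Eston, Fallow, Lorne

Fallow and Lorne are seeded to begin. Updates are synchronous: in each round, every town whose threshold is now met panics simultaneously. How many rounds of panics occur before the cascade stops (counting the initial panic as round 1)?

2

Round 1 — Fallow, Lorne panic (initial).
Round 2 — checking thresholds:
  Eston: 1 of 3 neighbours ≥ 1, panics.
  Glade: 1 of 3 neighbours < 3, below threshold.
  Inley: 1 of 1 neighbours ≥ 1, panics.
  Oakham: 1 of 2 neighbours < 2, below threshold.
  Perry: 2 of 3 neighbours ≥ 1, panics.
Round 3 — no new panics; cascade stops.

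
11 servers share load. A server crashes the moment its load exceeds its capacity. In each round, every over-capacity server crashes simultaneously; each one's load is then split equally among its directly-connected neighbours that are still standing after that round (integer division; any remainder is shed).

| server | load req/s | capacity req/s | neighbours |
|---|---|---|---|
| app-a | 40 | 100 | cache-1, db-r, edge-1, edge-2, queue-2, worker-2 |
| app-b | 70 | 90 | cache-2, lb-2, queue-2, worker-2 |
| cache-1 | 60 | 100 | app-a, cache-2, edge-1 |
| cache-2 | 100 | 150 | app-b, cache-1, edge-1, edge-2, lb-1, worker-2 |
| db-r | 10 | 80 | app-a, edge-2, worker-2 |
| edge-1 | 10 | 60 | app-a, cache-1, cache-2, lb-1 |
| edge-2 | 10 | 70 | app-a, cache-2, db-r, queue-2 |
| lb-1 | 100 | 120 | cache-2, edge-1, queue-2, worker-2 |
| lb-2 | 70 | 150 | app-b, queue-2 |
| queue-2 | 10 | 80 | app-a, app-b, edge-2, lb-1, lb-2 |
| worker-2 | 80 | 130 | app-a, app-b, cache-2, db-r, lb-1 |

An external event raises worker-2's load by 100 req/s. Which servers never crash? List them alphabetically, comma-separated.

lb-2

Round 1 — worker-2 at 180 > 130. worker-2 crashes.
  worker-2 sheds 180 req/s to app-a, app-b, cache-2, db-r, lb-1: 36 each.
    app-a: 40+36 = 76 ≤ 100
    app-b: 70+36 = 106 > 90
    cache-2: 100+36 = 136 ≤ 150
    db-r: 10+36 = 46 ≤ 80
    lb-1: 100+36 = 136 > 120
Round 2 — app-b, lb-1 crash.
  app-b sheds 106 req/s to cache-2, lb-2, queue-2: 35 each (1 lost).
    cache-2: 136+35 = 171 > 150
    lb-2: 70+35 = 105 ≤ 150
    queue-2: 10+35 = 45 ≤ 80
  lb-1 sheds 136 req/s to cache-2, edge-1, queue-2: 45 each (1 lost).
    cache-2: 171+45 = 216 > 150
    edge-1: 10+45 = 55 ≤ 60
    queue-2: 45+45 = 90 > 80
Round 3 — cache-2, queue-2 crash.
  cache-2 sheds 216 req/s to cache-1, edge-1, edge-2: 72 each.
    cache-1: 60+72 = 132 > 100
    edge-1: 55+72 = 127 > 60
    edge-2: 10+72 = 82 > 70
  queue-2 sheds 90 req/s to app-a, edge-2, lb-2: 30 each.
    app-a: 76+30 = 106 > 100
    edge-2: 82+30 = 112 > 70
    lb-2: 105+30 = 135 ≤ 150
Round 4 — app-a, cache-1, edge-1, edge-2 crash.
  app-a sheds 106 req/s to db-r: 106 each.
    db-r: 46+106 = 152 > 80
  cache-1 sheds 132 req/s: no online neighbours, lost.
  edge-1 sheds 127 req/s: no online neighbours, lost.
  edge-2 sheds 112 req/s to db-r: 112 each.
    db-r: 152+112 = 264 > 80
Round 5 — db-r crashes.
  db-r sheds 264 req/s: no online neighbours, lost.
No further crashes.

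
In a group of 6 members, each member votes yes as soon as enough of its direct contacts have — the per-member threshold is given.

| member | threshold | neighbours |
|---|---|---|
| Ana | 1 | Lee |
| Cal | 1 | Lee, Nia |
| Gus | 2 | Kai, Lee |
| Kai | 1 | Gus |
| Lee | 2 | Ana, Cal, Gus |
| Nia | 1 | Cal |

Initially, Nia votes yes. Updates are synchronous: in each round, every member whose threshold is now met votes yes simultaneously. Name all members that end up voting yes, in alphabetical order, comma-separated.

Round 1 — Nia votes yes (initial).
Round 2 — checking thresholds:
  Cal: 1 of 2 neighbours ≥ 1, votes yes.
Round 3 — no new yes votes; cascade stops.

Cal, Nia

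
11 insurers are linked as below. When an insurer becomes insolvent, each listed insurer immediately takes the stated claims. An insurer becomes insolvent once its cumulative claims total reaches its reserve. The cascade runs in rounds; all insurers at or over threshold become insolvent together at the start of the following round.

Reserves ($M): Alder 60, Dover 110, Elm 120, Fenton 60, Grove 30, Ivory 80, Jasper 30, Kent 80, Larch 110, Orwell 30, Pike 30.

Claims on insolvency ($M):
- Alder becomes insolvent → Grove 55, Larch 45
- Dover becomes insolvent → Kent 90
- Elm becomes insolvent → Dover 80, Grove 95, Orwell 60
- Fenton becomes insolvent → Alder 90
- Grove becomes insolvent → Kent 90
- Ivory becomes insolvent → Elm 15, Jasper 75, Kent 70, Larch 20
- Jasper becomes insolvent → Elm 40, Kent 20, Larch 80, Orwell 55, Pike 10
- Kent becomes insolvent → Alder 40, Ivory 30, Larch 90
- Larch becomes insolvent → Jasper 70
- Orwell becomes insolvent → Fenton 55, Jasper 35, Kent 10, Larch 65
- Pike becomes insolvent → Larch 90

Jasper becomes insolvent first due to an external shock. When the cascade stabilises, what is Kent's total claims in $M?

Round 1 — Jasper becomes insolvent (initial).
  Elm: +40 → 40 < 120
  Kent: +20 → 20 < 80
  Larch: +80 → 80 < 110
  Orwell: +55 → 55 ≥ 30
  Pike: +10 → 10 < 30
Round 2 — Orwell becomes insolvent.
  Fenton: +55 → 55 < 60
  Kent: +10 → 30 < 80
  Larch: +65 → 145 ≥ 110
Round 3 — Larch becomes insolvent.
No further insolvencies.

30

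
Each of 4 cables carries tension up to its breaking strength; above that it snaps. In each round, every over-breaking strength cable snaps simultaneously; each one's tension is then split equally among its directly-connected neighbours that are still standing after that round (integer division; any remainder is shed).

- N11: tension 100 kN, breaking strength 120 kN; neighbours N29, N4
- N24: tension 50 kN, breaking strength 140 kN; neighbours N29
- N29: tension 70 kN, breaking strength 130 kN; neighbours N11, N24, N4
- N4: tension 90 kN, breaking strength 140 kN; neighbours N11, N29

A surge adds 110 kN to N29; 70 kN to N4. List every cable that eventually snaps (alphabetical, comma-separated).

N11, N29, N4

Round 1 — N29 at 180 > 130; N4 at 160 > 140. N29, N4 snap.
  N29 sheds 180 kN to N11, N24: 90 each.
    N11: 100+90 = 190 > 120
    N24: 50+90 = 140 ≤ 140
  N4 sheds 160 kN to N11: 160 each.
    N11: 190+160 = 350 > 120
Round 2 — N11 snaps.
  N11 sheds 350 kN: no online neighbours, lost.
No further breaks.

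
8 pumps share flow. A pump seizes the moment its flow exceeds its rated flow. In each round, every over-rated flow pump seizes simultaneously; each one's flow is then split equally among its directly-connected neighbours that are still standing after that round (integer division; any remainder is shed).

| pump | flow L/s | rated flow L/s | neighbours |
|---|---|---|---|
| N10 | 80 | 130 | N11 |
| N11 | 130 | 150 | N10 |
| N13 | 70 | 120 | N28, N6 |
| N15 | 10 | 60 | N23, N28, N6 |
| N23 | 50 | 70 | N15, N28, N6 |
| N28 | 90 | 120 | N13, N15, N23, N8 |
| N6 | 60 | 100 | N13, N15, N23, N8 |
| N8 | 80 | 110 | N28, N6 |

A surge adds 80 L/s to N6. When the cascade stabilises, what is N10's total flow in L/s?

Round 1 — N6 at 140 > 100. N6 seizes.
  N6 sheds 140 L/s to N13, N15, N23, N8: 35 each.
    N13: 70+35 = 105 ≤ 120
    N15: 10+35 = 45 ≤ 60
    N23: 50+35 = 85 > 70
    N8: 80+35 = 115 > 110
Round 2 — N23, N8 seize.
  N23 sheds 85 L/s to N15, N28: 42 each (1 lost).
    N15: 45+42 = 87 > 60
    N28: 90+42 = 132 > 120
  N8 sheds 115 L/s to N28: 115 each.
    N28: 132+115 = 247 > 120
Round 3 — N15, N28 seize.
  N15 sheds 87 L/s: no online neighbours, lost.
  N28 sheds 247 L/s to N13: 247 each.
    N13: 105+247 = 352 > 120
Round 4 — N13 seizes.
  N13 sheds 352 L/s: no online neighbours, lost.
No further seizures.

80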